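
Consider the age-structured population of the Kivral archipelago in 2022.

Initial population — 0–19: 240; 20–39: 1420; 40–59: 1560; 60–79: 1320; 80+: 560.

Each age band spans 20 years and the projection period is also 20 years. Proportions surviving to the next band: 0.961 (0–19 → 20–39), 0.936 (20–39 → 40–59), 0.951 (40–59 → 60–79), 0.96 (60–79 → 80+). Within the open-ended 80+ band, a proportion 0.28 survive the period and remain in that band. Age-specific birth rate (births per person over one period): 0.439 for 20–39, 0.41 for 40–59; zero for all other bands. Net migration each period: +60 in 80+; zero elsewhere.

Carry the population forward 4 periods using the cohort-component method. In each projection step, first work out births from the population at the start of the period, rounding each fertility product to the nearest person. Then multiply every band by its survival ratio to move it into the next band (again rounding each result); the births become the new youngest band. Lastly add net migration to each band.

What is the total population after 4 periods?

Call the bands 1 to 5, youngest first.
Period 1:
Births: 1420 * 0.439 = 623, 1560 * 0.41 = 640 → total 1263
Band 2: 240 * 0.961 = 231
Band 3: 1420 * 0.936 = 1329
Band 4: 1560 * 0.951 = 1484
Band 5: 1320 * 0.96 + 560 * 0.28 = 1267 + 157 = 1424
Net migration: Band 5 + 60 → 1484
Population now: 0–19=1263, 20–39=231, 40–59=1329, 60–79=1484, 80+=1484
Period 2:
Births: 231 * 0.439 = 101, 1329 * 0.41 = 545 → total 646
Band 2: 1263 * 0.961 = 1214
Band 3: 231 * 0.936 = 216
Band 4: 1329 * 0.951 = 1264
Band 5: 1484 * 0.96 + 1484 * 0.28 = 1425 + 416 = 1841
Net migration: Band 5 + 60 → 1901
Population now: 0–19=646, 20–39=1214, 40–59=216, 60–79=1264, 80+=1901
Period 3:
Births: 1214 * 0.439 = 533, 216 * 0.41 = 89 → total 622
Band 2: 646 * 0.961 = 621
Band 3: 1214 * 0.936 = 1136
Band 4: 216 * 0.951 = 205
Band 5: 1264 * 0.96 + 1901 * 0.28 = 1213 + 532 = 1745
Net migration: Band 5 + 60 → 1805
Population now: 0–19=622, 20–39=621, 40–59=1136, 60–79=205, 80+=1805
Period 4:
Births: 621 * 0.439 = 273, 1136 * 0.41 = 466 → total 739
Band 2: 622 * 0.961 = 598
Band 3: 621 * 0.936 = 581
Band 4: 1136 * 0.951 = 1080
Band 5: 205 * 0.96 + 1805 * 0.28 = 197 + 505 = 702
Net migration: Band 5 + 60 → 762
Population now: 0–19=739, 20–39=598, 40–59=581, 60–79=1080, 80+=762
Total after period 4: 739 + 598 + 581 + 1080 + 762 = 3760

3760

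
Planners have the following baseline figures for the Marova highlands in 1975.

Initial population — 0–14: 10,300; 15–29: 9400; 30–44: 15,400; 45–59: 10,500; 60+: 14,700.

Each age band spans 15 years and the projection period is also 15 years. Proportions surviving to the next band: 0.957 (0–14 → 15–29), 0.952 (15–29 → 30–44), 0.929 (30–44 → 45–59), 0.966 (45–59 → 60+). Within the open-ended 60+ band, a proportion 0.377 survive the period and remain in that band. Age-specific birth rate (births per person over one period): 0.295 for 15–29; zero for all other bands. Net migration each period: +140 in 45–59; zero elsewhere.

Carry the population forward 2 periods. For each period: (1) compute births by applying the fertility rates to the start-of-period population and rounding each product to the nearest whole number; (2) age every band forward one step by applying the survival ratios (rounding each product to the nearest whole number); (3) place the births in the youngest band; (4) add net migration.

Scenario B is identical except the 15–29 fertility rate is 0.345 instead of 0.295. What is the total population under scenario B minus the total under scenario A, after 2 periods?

943

(Groups numbered youngest = 1 to oldest = 5.)
[period 1]
Births: 9400 × 0.295 = 2773
Group 2: 10300 × 0.957 = 9857
Group 3: 9400 × 0.952 = 8949
Group 4: 15400 × 0.929 = 14307
Group 5: 10500 × 0.966 + 14700 × 0.377 = 10143 + 5542 = 15685
Net migration: Group 4 + 140 → 14447
End of period: [2773, 9857, 8949, 14447, 15685]
[period 2]
Births: 9857 × 0.295 = 2908
Group 2: 2773 × 0.957 = 2654
Group 3: 9857 × 0.952 = 9384
Group 4: 8949 × 0.929 = 8314
Group 5: 14447 × 0.966 + 15685 × 0.377 = 13956 + 5913 = 19869
Net migration: Group 4 + 140 → 8454
End of period: [2908, 2654, 9384, 8454, 19869]
Scenario A total after 2 periods: 43269
Scenario B projection —
[period 1]
Births: 9400 × 0.345 = 3243
Group 2: 10300 × 0.957 = 9857
Group 3: 9400 × 0.952 = 8949
Group 4: 15400 × 0.929 = 14307
Group 5: 10500 × 0.966 + 14700 × 0.377 = 10143 + 5542 = 15685
Net migration: Group 4 + 140 → 14447
End of period: [3243, 9857, 8949, 14447, 15685]
[period 2]
Births: 9857 × 0.345 = 3401
Group 2: 3243 × 0.957 = 3104
Group 3: 9857 × 0.952 = 9384
Group 4: 8949 × 0.929 = 8314
Group 5: 14447 × 0.966 + 15685 × 0.377 = 13956 + 5913 = 19869
Net migration: Group 4 + 140 → 8454
End of period: [3401, 3104, 9384, 8454, 19869]
Scenario B total after 2 periods: 44212
Difference B − A = 44212 − 43269 = 943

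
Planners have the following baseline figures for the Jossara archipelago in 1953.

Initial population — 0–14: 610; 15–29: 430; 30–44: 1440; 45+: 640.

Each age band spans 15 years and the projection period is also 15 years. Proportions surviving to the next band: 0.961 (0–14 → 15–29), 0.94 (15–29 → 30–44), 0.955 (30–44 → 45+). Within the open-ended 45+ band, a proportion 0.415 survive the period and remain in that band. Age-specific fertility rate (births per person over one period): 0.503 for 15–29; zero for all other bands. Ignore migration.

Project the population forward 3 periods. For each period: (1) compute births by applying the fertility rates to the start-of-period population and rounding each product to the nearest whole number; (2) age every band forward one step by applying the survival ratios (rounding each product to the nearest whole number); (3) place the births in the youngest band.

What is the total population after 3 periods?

Numbering the groups 1..4 from youngest to oldest:
After projecting period 1:
Births: 430 × 0.503 = 216
Group 2: 610 × 0.961 = 586
Group 3: 430 × 0.94 = 404
Group 4: 1440 × 0.955 + 640 × 0.415 = 1375 + 266 = 1641
Population now: 0–14=216, 15–29=586, 30–44=404, 45+=1641
After projecting period 2:
Births: 586 × 0.503 = 295
Group 2: 216 × 0.961 = 208
Group 3: 586 × 0.94 = 551
Group 4: 404 × 0.955 + 1641 × 0.415 = 386 + 681 = 1067
Population now: 0–14=295, 15–29=208, 30–44=551, 45+=1067
After projecting period 3:
Births: 208 × 0.503 = 105
Group 2: 295 × 0.961 = 283
Group 3: 208 × 0.94 = 196
Group 4: 551 × 0.955 + 1067 × 0.415 = 526 + 443 = 969
Population now: 0–14=105, 15–29=283, 30–44=196, 45+=969
Total after period 3: 105 + 283 + 196 + 969 = 1553

1553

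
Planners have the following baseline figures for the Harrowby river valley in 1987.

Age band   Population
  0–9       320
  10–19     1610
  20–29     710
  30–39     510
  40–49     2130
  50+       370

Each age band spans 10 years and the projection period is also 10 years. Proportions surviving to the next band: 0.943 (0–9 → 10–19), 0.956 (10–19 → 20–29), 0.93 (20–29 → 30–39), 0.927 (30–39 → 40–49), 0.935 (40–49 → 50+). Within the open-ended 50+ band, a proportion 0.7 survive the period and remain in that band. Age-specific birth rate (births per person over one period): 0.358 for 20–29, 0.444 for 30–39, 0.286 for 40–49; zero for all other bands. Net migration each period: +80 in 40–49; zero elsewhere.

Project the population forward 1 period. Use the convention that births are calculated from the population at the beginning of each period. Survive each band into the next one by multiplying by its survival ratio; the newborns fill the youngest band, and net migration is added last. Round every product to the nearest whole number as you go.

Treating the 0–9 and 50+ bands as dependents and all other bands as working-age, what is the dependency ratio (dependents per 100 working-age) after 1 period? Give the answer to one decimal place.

109.4

(Bands numbered youngest = 1 to oldest = 6.)
After projecting period 1:
Births: 710 × 0.358 = 254 ; 510 × 0.444 = 226 ; 2130 × 0.286 = 609 → 1089
Band 2: 320 × 0.943 = 302
Band 3: 1610 × 0.956 = 1539
Band 4: 710 × 0.93 = 660
Band 5: 510 × 0.927 = 473
Band 6: 2130 × 0.935 + 370 × 0.7 = 1992 + 259 = 2251
Net migration: Band 5 + 80 → 553
End of period: [1089, 302, 1539, 660, 553, 2251]
Dependents (band 0–9 + band 50+) = 1089 + 2251 = 3340; working-age = 3054; ratio = 3340/3054 × 100 = 109.4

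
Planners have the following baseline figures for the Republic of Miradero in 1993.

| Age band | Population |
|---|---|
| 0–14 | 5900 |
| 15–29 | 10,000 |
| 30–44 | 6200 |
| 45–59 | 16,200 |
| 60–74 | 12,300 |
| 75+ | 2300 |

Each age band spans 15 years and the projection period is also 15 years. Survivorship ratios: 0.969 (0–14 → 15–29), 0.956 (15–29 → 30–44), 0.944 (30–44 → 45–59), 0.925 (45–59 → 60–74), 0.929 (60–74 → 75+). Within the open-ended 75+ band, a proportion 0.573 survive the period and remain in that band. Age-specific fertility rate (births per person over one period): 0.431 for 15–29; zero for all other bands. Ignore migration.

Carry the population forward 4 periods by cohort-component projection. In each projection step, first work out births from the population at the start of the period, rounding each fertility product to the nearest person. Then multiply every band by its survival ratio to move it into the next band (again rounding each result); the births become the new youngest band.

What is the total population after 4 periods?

31201

(Bands numbered youngest = 1 to oldest = 6.)
— Period 1 —
Births: 10000 × 0.431 = 4310
Band 2: 5900 × 0.969 = 5717
Band 3: 10000 × 0.956 = 9560
Band 4: 6200 × 0.944 = 5853
Band 5: 16200 × 0.925 = 14985
Band 6: 12300 × 0.929 + 2300 × 0.573 = 11427 + 1318 = 12745
End of period: [4310, 5717, 9560, 5853, 14985, 12745]
— Period 2 —
Births: 5717 × 0.431 = 2464
Band 2: 4310 × 0.969 = 4176
Band 3: 5717 × 0.956 = 5465
Band 4: 9560 × 0.944 = 9025
Band 5: 5853 × 0.925 = 5414
Band 6: 14985 × 0.929 + 12745 × 0.573 = 13921 + 7303 = 21224
End of period: [2464, 4176, 5465, 9025, 5414, 21224]
— Period 3 —
Births: 4176 × 0.431 = 1800
Band 2: 2464 × 0.969 = 2388
Band 3: 4176 × 0.956 = 3992
Band 4: 5465 × 0.944 = 5159
Band 5: 9025 × 0.925 = 8348
Band 6: 5414 × 0.929 + 21224 × 0.573 = 5030 + 12161 = 17191
End of period: [1800, 2388, 3992, 5159, 8348, 17191]
— Period 4 —
Births: 2388 × 0.431 = 1029
Band 2: 1800 × 0.969 = 1744
Band 3: 2388 × 0.956 = 2283
Band 4: 3992 × 0.944 = 3768
Band 5: 5159 × 0.925 = 4772
Band 6: 8348 × 0.929 + 17191 × 0.573 = 7755 + 9850 = 17605
End of period: [1029, 1744, 2283, 3768, 4772, 17605]
Total after period 4: 1029 + 1744 + 2283 + 3768 + 4772 + 17605 = 31201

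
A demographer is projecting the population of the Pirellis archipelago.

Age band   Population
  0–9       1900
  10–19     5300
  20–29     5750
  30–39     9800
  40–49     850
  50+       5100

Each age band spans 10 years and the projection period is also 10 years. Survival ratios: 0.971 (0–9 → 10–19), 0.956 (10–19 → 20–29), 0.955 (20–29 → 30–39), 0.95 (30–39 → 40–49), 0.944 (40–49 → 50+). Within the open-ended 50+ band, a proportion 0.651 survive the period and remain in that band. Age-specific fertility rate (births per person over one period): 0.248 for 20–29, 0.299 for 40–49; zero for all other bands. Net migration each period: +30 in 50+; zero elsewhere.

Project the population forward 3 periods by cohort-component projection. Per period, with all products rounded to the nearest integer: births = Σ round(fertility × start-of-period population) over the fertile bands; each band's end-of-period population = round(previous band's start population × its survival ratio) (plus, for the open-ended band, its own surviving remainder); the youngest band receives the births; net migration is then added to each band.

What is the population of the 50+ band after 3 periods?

Let band 1 be 0–9 through band 6 = 50+.
After projecting period 1:
Births: 5750 × 0.248 = 1426, 850 × 0.299 = 254 → total 1680
Band 2: 1900 × 0.971 = 1845
Band 3: 5300 × 0.956 = 5067
Band 4: 5750 × 0.955 = 5491
Band 5: 9800 × 0.95 = 9310
Band 6: 850 × 0.944 + 5100 × 0.651 = 802 + 3320 = 4122
Net migration: Band 6 + 30 → 4152
Population now: 0–9=1680, 10–19=1845, 20–29=5067, 30–39=5491, 40–49=9310, 50+=4152
After projecting period 2:
Births: 5067 × 0.248 = 1257, 9310 × 0.299 = 2784 → total 4041
Band 2: 1680 × 0.971 = 1631
Band 3: 1845 × 0.956 = 1764
Band 4: 5067 × 0.955 = 4839
Band 5: 5491 × 0.95 = 5216
Band 6: 9310 × 0.944 + 4152 × 0.651 = 8789 + 2703 = 11492
Net migration: Band 6 + 30 → 11522
Population now: 0–9=4041, 10–19=1631, 20–29=1764, 30–39=4839, 40–49=5216, 50+=11522
After projecting period 3:
Births: 1764 × 0.248 = 437, 5216 × 0.299 = 1560 → total 1997
Band 2: 4041 × 0.971 = 3924
Band 3: 1631 × 0.956 = 1559
Band 4: 1764 × 0.955 = 1685
Band 5: 4839 × 0.95 = 4597
Band 6: 5216 × 0.944 + 11522 × 0.651 = 4924 + 7501 = 12425
Net migration: Band 6 + 30 → 12455
Population now: 0–9=1997, 10–19=3924, 20–29=1559, 30–39=1685, 40–49=4597, 50+=12455

12455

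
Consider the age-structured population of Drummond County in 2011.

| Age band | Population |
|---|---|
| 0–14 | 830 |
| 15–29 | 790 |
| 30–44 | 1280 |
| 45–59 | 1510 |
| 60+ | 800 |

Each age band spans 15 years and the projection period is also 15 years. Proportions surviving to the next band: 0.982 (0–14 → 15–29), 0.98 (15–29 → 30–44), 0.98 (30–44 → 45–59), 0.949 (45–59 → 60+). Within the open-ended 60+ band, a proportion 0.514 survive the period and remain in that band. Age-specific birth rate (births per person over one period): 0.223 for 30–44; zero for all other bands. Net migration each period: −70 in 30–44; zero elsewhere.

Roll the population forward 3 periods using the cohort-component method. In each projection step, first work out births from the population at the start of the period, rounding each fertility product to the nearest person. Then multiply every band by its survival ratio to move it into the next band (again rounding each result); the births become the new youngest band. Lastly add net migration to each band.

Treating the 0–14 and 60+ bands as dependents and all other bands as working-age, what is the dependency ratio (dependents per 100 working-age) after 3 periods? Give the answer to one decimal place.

178.8

Numbering the groups 1..5 from youngest to oldest:
Period 1:
Births: 1280 × 0.223 = 285
Group 2: 830 × 0.982 = 815
Group 3: 790 × 0.98 = 774
Group 4: 1280 × 0.98 = 1254
Group 5: 1510 × 0.949 + 800 × 0.514 = 1433 + 411 = 1844
Net migration: Group 3 − 70 → 704
End of period: [285, 815, 704, 1254, 1844]
Period 2:
Births: 704 × 0.223 = 157
Group 2: 285 × 0.982 = 280
Group 3: 815 × 0.98 = 799
Group 4: 704 × 0.98 = 690
Group 5: 1254 × 0.949 + 1844 × 0.514 = 1190 + 948 = 2138
Net migration: Group 3 − 70 → 729
End of period: [157, 280, 729, 690, 2138]
Period 3:
Births: 729 × 0.223 = 163
Group 2: 157 × 0.982 = 154
Group 3: 280 × 0.98 = 274
Group 4: 729 × 0.98 = 714
Group 5: 690 × 0.949 + 2138 × 0.514 = 655 + 1099 = 1754
Net migration: Group 3 − 70 → 204
End of period: [163, 154, 204, 714, 1754]
Dependents (band 0–14 + band 60+) = 163 + 1754 = 1917; working-age = 1072; ratio = 1917/1072 × 100 = 178.8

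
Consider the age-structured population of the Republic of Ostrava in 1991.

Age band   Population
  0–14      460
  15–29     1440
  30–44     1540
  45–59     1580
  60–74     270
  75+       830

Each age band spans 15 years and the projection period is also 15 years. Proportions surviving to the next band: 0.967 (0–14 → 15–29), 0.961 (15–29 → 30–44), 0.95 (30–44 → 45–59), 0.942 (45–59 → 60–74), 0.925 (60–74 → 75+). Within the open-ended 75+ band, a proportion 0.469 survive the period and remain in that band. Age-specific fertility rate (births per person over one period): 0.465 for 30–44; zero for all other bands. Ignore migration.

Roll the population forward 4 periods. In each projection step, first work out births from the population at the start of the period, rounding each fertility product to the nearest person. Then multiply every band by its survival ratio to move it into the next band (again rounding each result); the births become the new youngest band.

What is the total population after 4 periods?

4228

Period 1:
Births: 1540 × 0.465 = 716
15–29: 460 × 0.967 = 445
30–44: 1440 × 0.961 = 1384
45–59: 1540 × 0.95 = 1463
60–74: 1580 × 0.942 = 1488
75+: 270 × 0.925 + 830 × 0.469 = 250 + 389 = 639
End of period: [716, 445, 1384, 1463, 1488, 639]
Period 2:
Births: 1384 × 0.465 = 644
15–29: 716 × 0.967 = 692
30–44: 445 × 0.961 = 428
45–59: 1384 × 0.95 = 1315
60–74: 1463 × 0.942 = 1378
75+: 1488 × 0.925 + 639 × 0.469 = 1376 + 300 = 1676
End of period: [644, 692, 428, 1315, 1378, 1676]
Period 3:
Births: 428 × 0.465 = 199
15–29: 644 × 0.967 = 623
30–44: 692 × 0.961 = 665
45–59: 428 × 0.95 = 407
60–74: 1315 × 0.942 = 1239
75+: 1378 × 0.925 + 1676 × 0.469 = 1275 + 786 = 2061
End of period: [199, 623, 665, 407, 1239, 2061]
Period 4:
Births: 665 × 0.465 = 309
15–29: 199 × 0.967 = 192
30–44: 623 × 0.961 = 599
45–59: 665 × 0.95 = 632
60–74: 407 × 0.942 = 383
75+: 1239 × 0.925 + 2061 × 0.469 = 1146 + 967 = 2113
End of period: [309, 192, 599, 632, 383, 2113]
Total after period 4: 309 + 192 + 599 + 632 + 383 + 2113 = 4228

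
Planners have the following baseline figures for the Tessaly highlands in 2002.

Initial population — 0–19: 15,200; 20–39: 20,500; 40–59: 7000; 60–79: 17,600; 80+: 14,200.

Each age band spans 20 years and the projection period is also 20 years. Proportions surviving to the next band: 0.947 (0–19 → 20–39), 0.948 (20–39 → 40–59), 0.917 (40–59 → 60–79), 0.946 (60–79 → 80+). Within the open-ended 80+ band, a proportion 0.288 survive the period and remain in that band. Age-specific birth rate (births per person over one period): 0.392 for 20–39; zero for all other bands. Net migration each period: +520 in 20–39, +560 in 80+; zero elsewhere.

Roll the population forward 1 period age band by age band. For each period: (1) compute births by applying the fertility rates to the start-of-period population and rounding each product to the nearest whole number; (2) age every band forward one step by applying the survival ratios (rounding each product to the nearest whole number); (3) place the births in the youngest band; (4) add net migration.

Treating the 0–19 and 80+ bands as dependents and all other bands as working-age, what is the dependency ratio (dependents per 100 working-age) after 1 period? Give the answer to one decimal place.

(Bands numbered youngest = 1 to oldest = 5.)
[period 1]
Births: 20500 * 0.392 = 8036
Band 2: 15200 * 0.947 = 14394
Band 3: 20500 * 0.948 = 19434
Band 4: 7000 * 0.917 = 6419
Band 5: 17600 * 0.946 + 14200 * 0.288 = 16650 + 4090 = 20740
Net migration: Band 2 + 520 → 14914; Band 5 + 560 → 21300
End of period: [8036, 14914, 19434, 6419, 21300]
Dependents (band 0–19 + band 80+) = 8036 + 21300 = 29336; working-age = 40767; ratio = 29336/40767 × 100 = 72.0

72.0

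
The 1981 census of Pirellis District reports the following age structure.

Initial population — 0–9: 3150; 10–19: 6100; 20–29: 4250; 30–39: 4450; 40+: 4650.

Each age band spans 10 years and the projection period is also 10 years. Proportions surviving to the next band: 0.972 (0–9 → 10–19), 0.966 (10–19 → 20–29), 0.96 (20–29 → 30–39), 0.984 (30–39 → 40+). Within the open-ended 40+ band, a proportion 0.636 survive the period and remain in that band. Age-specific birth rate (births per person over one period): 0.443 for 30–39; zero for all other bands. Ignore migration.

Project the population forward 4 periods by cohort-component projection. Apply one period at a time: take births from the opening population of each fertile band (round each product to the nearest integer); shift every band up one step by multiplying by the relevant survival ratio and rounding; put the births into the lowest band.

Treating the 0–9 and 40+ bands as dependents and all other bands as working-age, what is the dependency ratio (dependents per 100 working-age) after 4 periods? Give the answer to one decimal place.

(Groups numbered youngest = 1 to oldest = 5.)
After projecting period 1:
Births: 4450 × 0.443 = 1971
Group 2: 3150 × 0.972 = 3062
Group 3: 6100 × 0.966 = 5893
Group 4: 4250 × 0.96 = 4080
Group 5: 4450 × 0.984 + 4650 × 0.636 = 4379 + 2957 = 7336
→ [1971, 3062, 5893, 4080, 7336]
After projecting period 2:
Births: 4080 × 0.443 = 1807
Group 2: 1971 × 0.972 = 1916
Group 3: 3062 × 0.966 = 2958
Group 4: 5893 × 0.96 = 5657
Group 5: 4080 × 0.984 + 7336 × 0.636 = 4015 + 4666 = 8681
→ [1807, 1916, 2958, 5657, 8681]
After projecting period 3:
Births: 5657 × 0.443 = 2506
Group 2: 1807 × 0.972 = 1756
Group 3: 1916 × 0.966 = 1851
Group 4: 2958 × 0.96 = 2840
Group 5: 5657 × 0.984 + 8681 × 0.636 = 5566 + 5521 = 11087
→ [2506, 1756, 1851, 2840, 11087]
After projecting period 4:
Births: 2840 × 0.443 = 1258
Group 2: 2506 × 0.972 = 2436
Group 3: 1756 × 0.966 = 1696
Group 4: 1851 × 0.96 = 1777
Group 5: 2840 × 0.984 + 11087 × 0.636 = 2795 + 7051 = 9846
→ [1258, 2436, 1696, 1777, 9846]
Dependents (band 0–9 + band 40+) = 1258 + 9846 = 11104; working-age = 5909; ratio = 11104/5909 × 100 = 187.9

187.9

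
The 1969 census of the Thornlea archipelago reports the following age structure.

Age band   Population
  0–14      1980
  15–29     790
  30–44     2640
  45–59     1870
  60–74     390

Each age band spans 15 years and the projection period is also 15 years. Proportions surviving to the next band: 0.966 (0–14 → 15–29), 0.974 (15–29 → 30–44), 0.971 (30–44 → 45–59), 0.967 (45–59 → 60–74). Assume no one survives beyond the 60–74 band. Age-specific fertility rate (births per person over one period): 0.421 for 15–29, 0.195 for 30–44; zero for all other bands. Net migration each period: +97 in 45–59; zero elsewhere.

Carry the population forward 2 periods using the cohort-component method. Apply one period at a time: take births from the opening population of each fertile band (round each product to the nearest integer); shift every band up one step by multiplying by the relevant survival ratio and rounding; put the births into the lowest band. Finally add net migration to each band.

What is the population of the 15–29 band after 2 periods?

Let band 1 be 0–14 through band 5 = 60–74.
Period 1:
Births: 790 × 0.421 = 333  |  2640 × 0.195 = 515 → 848
Band 2: 1980 × 0.966 = 1913
Band 3: 790 × 0.974 = 769
Band 4: 2640 × 0.971 = 2563
Band 5: 1870 × 0.967 = 1808
Net migration: Band 4 + 97 → 2660
End of period: [848, 1913, 769, 2660, 1808]
Period 2:
Births: 1913 × 0.421 = 805  |  769 × 0.195 = 150 → 955
Band 2: 848 × 0.966 = 819
Band 3: 1913 × 0.974 = 1863
Band 4: 769 × 0.971 = 747
Band 5: 2660 × 0.967 = 2572
Net migration: Band 4 + 97 → 844
End of period: [955, 819, 1863, 844, 2572]

819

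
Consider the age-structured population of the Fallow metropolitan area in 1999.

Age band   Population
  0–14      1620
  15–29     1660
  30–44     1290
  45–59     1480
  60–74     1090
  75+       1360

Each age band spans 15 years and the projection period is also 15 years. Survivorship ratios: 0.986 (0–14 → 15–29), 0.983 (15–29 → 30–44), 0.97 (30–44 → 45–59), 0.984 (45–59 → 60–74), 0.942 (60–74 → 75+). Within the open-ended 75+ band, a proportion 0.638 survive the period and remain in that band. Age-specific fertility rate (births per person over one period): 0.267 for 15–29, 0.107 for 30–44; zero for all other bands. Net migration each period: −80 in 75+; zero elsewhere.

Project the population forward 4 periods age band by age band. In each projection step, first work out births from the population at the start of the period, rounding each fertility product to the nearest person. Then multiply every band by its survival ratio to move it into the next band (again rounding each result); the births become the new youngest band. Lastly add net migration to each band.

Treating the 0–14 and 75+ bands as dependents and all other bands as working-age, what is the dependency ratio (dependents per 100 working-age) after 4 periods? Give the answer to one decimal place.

— Period 1 —
Births: 1660 × 0.267 = 443 ; 1290 × 0.107 = 138 — total 581
15–29: 1620 × 0.986 = 1597
30–44: 1660 × 0.983 = 1632
45–59: 1290 × 0.97 = 1251
60–74: 1480 × 0.984 = 1456
75+: 1090 × 0.942 + 1360 × 0.638 = 1027 + 868 = 1895
Net migration: 75+ − 80 → 1815
Giving 581 / 1597 / 1632 / 1251 / 1456 / 1815.
— Period 2 —
Births: 1597 × 0.267 = 426 ; 1632 × 0.107 = 175 — total 601
15–29: 581 × 0.986 = 573
30–44: 1597 × 0.983 = 1570
45–59: 1632 × 0.97 = 1583
60–74: 1251 × 0.984 = 1231
75+: 1456 × 0.942 + 1815 × 0.638 = 1372 + 1158 = 2530
Net migration: 75+ − 80 → 2450
Giving 601 / 573 / 1570 / 1583 / 1231 / 2450.
— Period 3 —
Births: 573 × 0.267 = 153 ; 1570 × 0.107 = 168 — total 321
15–29: 601 × 0.986 = 593
30–44: 573 × 0.983 = 563
45–59: 1570 × 0.97 = 1523
60–74: 1583 × 0.984 = 1558
75+: 1231 × 0.942 + 2450 × 0.638 = 1160 + 1563 = 2723
Net migration: 75+ − 80 → 2643
Giving 321 / 593 / 563 / 1523 / 1558 / 2643.
— Period 4 —
Births: 593 × 0.267 = 158 ; 563 × 0.107 = 60 — total 218
15–29: 321 × 0.986 = 317
30–44: 593 × 0.983 = 583
45–59: 563 × 0.97 = 546
60–74: 1523 × 0.984 = 1499
75+: 1558 × 0.942 + 2643 × 0.638 = 1468 + 1686 = 3154
Net migration: 75+ − 80 → 3074
Giving 218 / 317 / 583 / 546 / 1499 / 3074.
Dependents (band 0–14 + band 75+) = 218 + 3074 = 3292; working-age = 2945; ratio = 3292/2945 × 100 = 111.8

111.8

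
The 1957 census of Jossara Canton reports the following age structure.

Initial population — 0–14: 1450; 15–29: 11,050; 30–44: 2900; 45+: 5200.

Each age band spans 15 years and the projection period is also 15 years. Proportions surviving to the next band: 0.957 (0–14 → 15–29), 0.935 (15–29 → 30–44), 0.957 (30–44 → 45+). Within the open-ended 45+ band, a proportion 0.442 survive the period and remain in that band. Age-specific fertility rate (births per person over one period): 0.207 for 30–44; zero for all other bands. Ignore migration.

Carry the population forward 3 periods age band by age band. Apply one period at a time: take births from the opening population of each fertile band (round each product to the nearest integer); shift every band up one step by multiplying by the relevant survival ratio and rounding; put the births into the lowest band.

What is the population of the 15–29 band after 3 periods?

2047

— Period 1 —
Births: 2900 × 0.207 = 600
15–29: 1450 × 0.957 = 1388
30–44: 11050 × 0.935 = 10332
45+: 2900 × 0.957 + 5200 × 0.442 = 2775 + 2298 = 5073
Population now: 0–14=600, 15–29=1388, 30–44=10332, 45+=5073
— Period 2 —
Births: 10332 × 0.207 = 2139
15–29: 600 × 0.957 = 574
30–44: 1388 × 0.935 = 1298
45+: 10332 × 0.957 + 5073 × 0.442 = 9888 + 2242 = 12130
Population now: 0–14=2139, 15–29=574, 30–44=1298, 45+=12130
— Period 3 —
Births: 1298 × 0.207 = 269
15–29: 2139 × 0.957 = 2047
30–44: 574 × 0.935 = 537
45+: 1298 × 0.957 + 12130 × 0.442 = 1242 + 5361 = 6603
Population now: 0–14=269, 15–29=2047, 30–44=537, 45+=6603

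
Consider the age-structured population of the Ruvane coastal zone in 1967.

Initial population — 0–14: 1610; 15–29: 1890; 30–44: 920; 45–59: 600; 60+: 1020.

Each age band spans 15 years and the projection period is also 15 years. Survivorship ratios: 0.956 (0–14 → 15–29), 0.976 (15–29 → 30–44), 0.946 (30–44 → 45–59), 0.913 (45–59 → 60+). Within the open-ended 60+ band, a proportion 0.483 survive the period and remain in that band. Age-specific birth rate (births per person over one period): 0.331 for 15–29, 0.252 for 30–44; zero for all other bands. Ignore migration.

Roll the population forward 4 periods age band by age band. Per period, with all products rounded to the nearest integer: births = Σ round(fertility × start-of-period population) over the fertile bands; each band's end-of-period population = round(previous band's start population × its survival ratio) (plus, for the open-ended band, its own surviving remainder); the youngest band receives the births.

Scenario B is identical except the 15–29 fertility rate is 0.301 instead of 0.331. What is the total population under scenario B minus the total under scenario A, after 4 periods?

-185

Numbering the groups 1..5 from youngest to oldest:
Period 1:
Births: 1890 × 0.331 = 626, 920 × 0.252 = 232 → 858
Group 2: 1610 × 0.956 = 1539
Group 3: 1890 × 0.976 = 1845
Group 4: 920 × 0.946 = 870
Group 5: 600 × 0.913 + 1020 × 0.483 = 548 + 493 = 1041
Giving 858 / 1539 / 1845 / 870 / 1041.
Period 2:
Births: 1539 × 0.331 = 509, 1845 × 0.252 = 465 → 974
Group 2: 858 × 0.956 = 820
Group 3: 1539 × 0.976 = 1502
Group 4: 1845 × 0.946 = 1745
Group 5: 870 × 0.913 + 1041 × 0.483 = 794 + 503 = 1297
Giving 974 / 820 / 1502 / 1745 / 1297.
Period 3:
Births: 820 × 0.331 = 271, 1502 × 0.252 = 379 → 650
Group 2: 974 × 0.956 = 931
Group 3: 820 × 0.976 = 800
Group 4: 1502 × 0.946 = 1421
Group 5: 1745 × 0.913 + 1297 × 0.483 = 1593 + 626 = 2219
Giving 650 / 931 / 800 / 1421 / 2219.
Period 4:
Births: 931 × 0.331 = 308, 800 × 0.252 = 202 → 510
Group 2: 650 × 0.956 = 621
Group 3: 931 × 0.976 = 909
Group 4: 800 × 0.946 = 757
Group 5: 1421 × 0.913 + 2219 × 0.483 = 1297 + 1072 = 2369
Giving 510 / 621 / 909 / 757 / 2369.
Scenario A total after 4 periods: 5166
Scenario B projection —
Period 1:
Births: 1890 × 0.301 = 569, 920 × 0.252 = 232 → 801
Group 2: 1610 × 0.956 = 1539
Group 3: 1890 × 0.976 = 1845
Group 4: 920 × 0.946 = 870
Group 5: 600 × 0.913 + 1020 × 0.483 = 548 + 493 = 1041
Giving 801 / 1539 / 1845 / 870 / 1041.
Period 2:
Births: 1539 × 0.301 = 463, 1845 × 0.252 = 465 → 928
Group 2: 801 × 0.956 = 766
Group 3: 1539 × 0.976 = 1502
Group 4: 1845 × 0.946 = 1745
Group 5: 870 × 0.913 + 1041 × 0.483 = 794 + 503 = 1297
Giving 928 / 766 / 1502 / 1745 / 1297.
Period 3:
Births: 766 × 0.301 = 231, 1502 × 0.252 = 379 → 610
Group 2: 928 × 0.956 = 887
Group 3: 766 × 0.976 = 748
Group 4: 1502 × 0.946 = 1421
Group 5: 1745 × 0.913 + 1297 × 0.483 = 1593 + 626 = 2219
Giving 610 / 887 / 748 / 1421 / 2219.
Period 4:
Births: 887 × 0.301 = 267, 748 × 0.252 = 188 → 455
Group 2: 610 × 0.956 = 583
Group 3: 887 × 0.976 = 866
Group 4: 748 × 0.946 = 708
Group 5: 1421 × 0.913 + 2219 × 0.483 = 1297 + 1072 = 2369
Giving 455 / 583 / 866 / 708 / 2369.
Scenario B total after 4 periods: 4981
Difference B − A = 4981 − 5166 = -185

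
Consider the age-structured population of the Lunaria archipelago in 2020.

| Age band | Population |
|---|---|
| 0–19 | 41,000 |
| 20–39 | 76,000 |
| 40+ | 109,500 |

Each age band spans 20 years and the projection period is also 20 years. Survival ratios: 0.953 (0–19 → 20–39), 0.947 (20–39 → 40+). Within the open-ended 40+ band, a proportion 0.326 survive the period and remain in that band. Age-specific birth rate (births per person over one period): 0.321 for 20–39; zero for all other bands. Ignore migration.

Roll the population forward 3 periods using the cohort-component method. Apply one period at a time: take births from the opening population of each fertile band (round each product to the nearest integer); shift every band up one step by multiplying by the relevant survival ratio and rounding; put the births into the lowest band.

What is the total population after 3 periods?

Period 1.
Births: 76000 × 0.321 = 24396
20–39: 41000 × 0.953 = 39073
40+: 76000 × 0.947 + 109500 × 0.326 = 71972 + 35697 = 107669
Population now: 0–19=24396, 20–39=39073, 40+=107669
Period 2.
Births: 39073 × 0.321 = 12542
20–39: 24396 × 0.953 = 23249
40+: 39073 × 0.947 + 107669 × 0.326 = 37002 + 35100 = 72102
Population now: 0–19=12542, 20–39=23249, 40+=72102
Period 3.
Births: 23249 × 0.321 = 7463
20–39: 12542 × 0.953 = 11953
40+: 23249 × 0.947 + 72102 × 0.326 = 22017 + 23505 = 45522
Population now: 0–19=7463, 20–39=11953, 40+=45522
Total after period 3: 7463 + 11953 + 45522 = 64938

64938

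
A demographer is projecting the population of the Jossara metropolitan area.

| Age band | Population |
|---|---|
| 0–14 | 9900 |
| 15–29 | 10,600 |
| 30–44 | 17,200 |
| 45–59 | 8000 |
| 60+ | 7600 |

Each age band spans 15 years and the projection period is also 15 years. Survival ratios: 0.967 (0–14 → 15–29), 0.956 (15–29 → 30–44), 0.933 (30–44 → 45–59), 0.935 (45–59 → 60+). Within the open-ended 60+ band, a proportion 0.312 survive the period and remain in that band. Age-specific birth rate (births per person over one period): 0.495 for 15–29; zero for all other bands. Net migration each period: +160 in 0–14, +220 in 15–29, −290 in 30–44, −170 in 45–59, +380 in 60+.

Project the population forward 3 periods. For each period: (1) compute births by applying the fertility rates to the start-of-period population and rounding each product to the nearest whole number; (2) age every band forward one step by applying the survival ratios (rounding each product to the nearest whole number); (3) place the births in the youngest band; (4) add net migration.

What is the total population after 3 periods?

35687

Let group 1 be 0–14 through group 5 = 60+.
After projecting period 1:
Births: 10600 × 0.495 = 5247
Group 2: 9900 × 0.967 = 9573
Group 3: 10600 × 0.956 = 10134
Group 4: 17200 × 0.933 = 16048
Group 5: 8000 × 0.935 + 7600 × 0.312 = 7480 + 2371 = 9851
Net migration: Group 1 + 160 → 5407; Group 2 + 220 → 9793; Group 3 − 290 → 9844; Group 4 − 170 → 15878; Group 5 + 380 → 10231
Giving 5407 / 9793 / 9844 / 15878 / 10231.
After projecting period 2:
Births: 9793 × 0.495 = 4848
Group 2: 5407 × 0.967 = 5229
Group 3: 9793 × 0.956 = 9362
Group 4: 9844 × 0.933 = 9184
Group 5: 15878 × 0.935 + 10231 × 0.312 = 14846 + 3192 = 18038
Net migration: Group 1 + 160 → 5008; Group 2 + 220 → 5449; Group 3 − 290 → 9072; Group 4 − 170 → 9014; Group 5 + 380 → 18418
Giving 5008 / 5449 / 9072 / 9014 / 18418.
After projecting period 3:
Births: 5449 × 0.495 = 2697
Group 2: 5008 × 0.967 = 4843
Group 3: 5449 × 0.956 = 5209
Group 4: 9072 × 0.933 = 8464
Group 5: 9014 × 0.935 + 18418 × 0.312 = 8428 + 5746 = 14174
Net migration: Group 1 + 160 → 2857; Group 2 + 220 → 5063; Group 3 − 290 → 4919; Group 4 − 170 → 8294; Group 5 + 380 → 14554
Giving 2857 / 5063 / 4919 / 8294 / 14554.
Total after period 3: 2857 + 5063 + 4919 + 8294 + 14554 = 35687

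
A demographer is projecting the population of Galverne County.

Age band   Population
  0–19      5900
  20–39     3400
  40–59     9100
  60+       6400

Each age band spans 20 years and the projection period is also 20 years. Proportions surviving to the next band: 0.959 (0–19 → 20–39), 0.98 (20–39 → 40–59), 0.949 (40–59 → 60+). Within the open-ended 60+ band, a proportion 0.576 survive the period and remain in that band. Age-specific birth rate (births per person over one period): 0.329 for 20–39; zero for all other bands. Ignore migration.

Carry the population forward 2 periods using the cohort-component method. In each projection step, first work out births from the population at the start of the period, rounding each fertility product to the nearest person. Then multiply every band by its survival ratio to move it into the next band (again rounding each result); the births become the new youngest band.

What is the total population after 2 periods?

18738

[period 1]
Births: 3400 × 0.329 = 1119
20–39: 5900 × 0.959 = 5658
40–59: 3400 × 0.98 = 3332
60+: 9100 × 0.949 + 6400 × 0.576 = 8636 + 3686 = 12322
End of period: [1119, 5658, 3332, 12322]
[period 2]
Births: 5658 × 0.329 = 1861
20–39: 1119 × 0.959 = 1073
40–59: 5658 × 0.98 = 5545
60+: 3332 × 0.949 + 12322 × 0.576 = 3162 + 7097 = 10259
End of period: [1861, 1073, 5545, 10259]
Total after period 2: 1861 + 1073 + 5545 + 10259 = 18738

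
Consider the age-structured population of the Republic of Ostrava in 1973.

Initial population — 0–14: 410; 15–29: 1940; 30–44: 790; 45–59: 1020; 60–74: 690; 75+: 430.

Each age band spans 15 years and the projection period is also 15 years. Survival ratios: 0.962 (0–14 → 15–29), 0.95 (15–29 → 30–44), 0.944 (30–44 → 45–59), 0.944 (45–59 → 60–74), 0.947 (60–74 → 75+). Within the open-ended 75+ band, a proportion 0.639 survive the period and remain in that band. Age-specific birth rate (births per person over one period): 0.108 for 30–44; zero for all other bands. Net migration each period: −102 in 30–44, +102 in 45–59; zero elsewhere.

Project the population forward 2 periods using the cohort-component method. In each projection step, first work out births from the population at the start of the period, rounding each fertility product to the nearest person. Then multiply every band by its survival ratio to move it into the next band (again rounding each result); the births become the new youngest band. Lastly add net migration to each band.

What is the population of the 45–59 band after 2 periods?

1746

Let band 1 be 0–14 through band 6 = 75+.
[period 1]
Births: 790 × 0.108 = 85
Band 2: 410 × 0.962 = 394
Band 3: 1940 × 0.95 = 1843
Band 4: 790 × 0.944 = 746
Band 5: 1020 × 0.944 = 963
Band 6: 690 × 0.947 + 430 × 0.639 = 653 + 275 = 928
Net migration: Band 3 − 102 → 1741; Band 4 + 102 → 848
→ [85, 394, 1741, 848, 963, 928]
[period 2]
Births: 1741 × 0.108 = 188
Band 2: 85 × 0.962 = 82
Band 3: 394 × 0.95 = 374
Band 4: 1741 × 0.944 = 1644
Band 5: 848 × 0.944 = 801
Band 6: 963 × 0.947 + 928 × 0.639 = 912 + 593 = 1505
Net migration: Band 3 − 102 → 272; Band 4 + 102 → 1746
→ [188, 82, 272, 1746, 801, 1505]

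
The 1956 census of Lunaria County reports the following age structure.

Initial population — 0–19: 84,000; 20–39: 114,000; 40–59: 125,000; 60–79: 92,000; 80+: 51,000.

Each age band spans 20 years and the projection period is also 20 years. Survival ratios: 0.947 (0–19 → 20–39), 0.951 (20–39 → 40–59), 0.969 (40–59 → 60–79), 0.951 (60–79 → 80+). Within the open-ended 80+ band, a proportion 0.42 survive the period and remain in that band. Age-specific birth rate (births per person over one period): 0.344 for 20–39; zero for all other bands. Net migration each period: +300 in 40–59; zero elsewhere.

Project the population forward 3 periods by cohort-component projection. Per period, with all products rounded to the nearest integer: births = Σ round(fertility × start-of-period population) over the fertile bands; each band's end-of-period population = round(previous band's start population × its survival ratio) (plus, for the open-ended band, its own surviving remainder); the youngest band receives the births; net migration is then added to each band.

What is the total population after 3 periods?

Let band 1 be 0–19 through band 5 = 80+.
— Period 1 —
Births: 114000 × 0.344 = 39216
Band 2: 84000 × 0.947 = 79548
Band 3: 114000 × 0.951 = 108414
Band 4: 125000 × 0.969 = 121125
Band 5: 92000 × 0.951 + 51000 × 0.42 = 87492 + 21420 = 108912
Net migration: Band 3 + 300 → 108714
Giving 39216 / 79548 / 108714 / 121125 / 108912.
— Period 2 —
Births: 79548 × 0.344 = 27365
Band 2: 39216 × 0.947 = 37138
Band 3: 79548 × 0.951 = 75650
Band 4: 108714 × 0.969 = 105344
Band 5: 121125 × 0.951 + 108912 × 0.42 = 115190 + 45743 = 160933
Net migration: Band 3 + 300 → 75950
Giving 27365 / 37138 / 75950 / 105344 / 160933.
— Period 3 —
Births: 37138 × 0.344 = 12775
Band 2: 27365 × 0.947 = 25915
Band 3: 37138 × 0.951 = 35318
Band 4: 75950 × 0.969 = 73596
Band 5: 105344 × 0.951 + 160933 × 0.42 = 100182 + 67592 = 167774
Net migration: Band 3 + 300 → 35618
Giving 12775 / 25915 / 35618 / 73596 / 167774.
Total after period 3: 12775 + 25915 + 35618 + 73596 + 167774 = 315678

315678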